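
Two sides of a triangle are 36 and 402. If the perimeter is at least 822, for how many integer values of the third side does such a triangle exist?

54

Triangle inequality: 366 < x < 438. Perimeter ≥ 822 gives x ≥ 822 − 36 − 402 = 384.
So 384 ≤ x < 438; integers 384 through 437: 54 values.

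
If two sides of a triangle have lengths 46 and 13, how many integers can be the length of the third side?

25

The third side lies in the open interval (33, 59).
Integers from 34 to 58 inclusive: 58 − 34 + 1 = 25.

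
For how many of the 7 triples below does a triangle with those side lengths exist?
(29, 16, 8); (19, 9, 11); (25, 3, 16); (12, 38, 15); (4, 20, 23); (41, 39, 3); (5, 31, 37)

(8,16,29): 8+16 ≤ 29 → not valid
(9,11,19): 9+11 > 19 → valid
(3,16,25): 3+16 ≤ 25 → not valid
(12,15,38): 12+15 ≤ 38 → not valid
(4,20,23): 4+20 > 23 → valid
(3,39,41): 3+39 > 41 → valid
(5,31,37): 5+31 ≤ 37 → not valid
3 of the 7 triples form a triangle.

3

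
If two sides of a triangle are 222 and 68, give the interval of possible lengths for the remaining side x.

By the triangle inequality, x must be less than 222 + 68 = 290 and greater than |222 − 68| = 154.

154 < x < 290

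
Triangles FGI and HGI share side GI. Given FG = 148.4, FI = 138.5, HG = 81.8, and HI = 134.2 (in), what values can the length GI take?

52.4 < GI < 216.0

From triangle FGI: |148.4 − 138.5| < GI < 148.4 + 138.5, i.e. 9.9 < GI < 286.9.
From triangle HGI: 52.4 < GI < 216.0.
Both must hold, so GI lies in the intersection.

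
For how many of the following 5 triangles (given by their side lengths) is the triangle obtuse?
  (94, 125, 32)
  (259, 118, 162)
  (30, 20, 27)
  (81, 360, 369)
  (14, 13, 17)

2

(94,125,32): 32²+94² = 9860 < 15625 = 125² → obtuse
(259,118,162): 118²+162² = 40168 < 67081 = 259² → obtuse
(30,20,27): 20²+27² = 1129 > 900 = 30² → acute
(81,360,369): 81²+360² = 136161 = 369² → right
(14,13,17): 13²+14² = 365 > 289 = 17² → acute
2 of the 5 are obtuse.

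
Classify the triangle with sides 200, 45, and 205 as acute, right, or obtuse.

Compare the square of the longest side to the sum of squares of the other two: 45² + 200² = 42025 = 205².

right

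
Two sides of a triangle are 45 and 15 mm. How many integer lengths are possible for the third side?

The third side lies in the open interval (30, 60).
Integers from 31 to 59 inclusive: 59 − 31 + 1 = 29.

29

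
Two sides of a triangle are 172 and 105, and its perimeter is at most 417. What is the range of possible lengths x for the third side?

Triangle inequality alone gives 67 < x < 277.
The perimeter condition gives x ≤ 417 − 172 − 105 = 140.
Intersecting the two: 67 < x ≤ 140.

67 < x ≤ 140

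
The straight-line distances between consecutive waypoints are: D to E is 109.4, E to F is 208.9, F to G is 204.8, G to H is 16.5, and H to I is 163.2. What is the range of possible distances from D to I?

0 ≤ DI ≤ 702.8

The maximum is all hops collinear in one direction: 109.4 + 208.9 + 204.8 + 16.5 + 163.2 = 702.8.
The longest hop is 208.9; the others sum to 493.9. Since 208.9 ≤ 493.9, the path can fold back on itself completely, so the minimum distance is 0.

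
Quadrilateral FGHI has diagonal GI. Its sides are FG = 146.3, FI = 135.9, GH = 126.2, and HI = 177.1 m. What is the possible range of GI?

50.9 < GI < 282.2

From triangle FGI: |146.3 − 135.9| < GI < 146.3 + 135.9, i.e. 10.4 < GI < 282.2.
From triangle HGI: 50.9 < GI < 303.3.
Both must hold, so GI lies in the intersection.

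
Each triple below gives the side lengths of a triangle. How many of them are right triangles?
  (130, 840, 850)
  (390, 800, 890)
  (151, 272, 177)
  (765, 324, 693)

3

(130,840,850): 130²+840² = 722500 = 850² → right
(390,800,890): 390²+800² = 792100 = 890² → right
(151,272,177): 151²+177² = 54130 < 73984 = 272² → obtuse
(765,324,693): 324²+693² = 585225 = 765² → right
3 of the 4 are right.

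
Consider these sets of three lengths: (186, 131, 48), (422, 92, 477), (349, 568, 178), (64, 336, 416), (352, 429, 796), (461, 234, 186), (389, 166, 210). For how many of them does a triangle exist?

1

(48,131,186): 48+131 ≤ 186 → not valid
(92,422,477): 92+422 > 477 → valid
(178,349,568): 178+349 ≤ 568 → not valid
(64,336,416): 64+336 ≤ 416 → not valid
(352,429,796): 352+429 ≤ 796 → not valid
(186,234,461): 186+234 ≤ 461 → not valid
(166,210,389): 166+210 ≤ 389 → not valid
1 of the 7 triples forms a triangle.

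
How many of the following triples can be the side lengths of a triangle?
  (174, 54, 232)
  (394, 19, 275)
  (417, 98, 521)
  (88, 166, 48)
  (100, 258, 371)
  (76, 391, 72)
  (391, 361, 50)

(54,174,232): 54+174 ≤ 232 → not valid
(19,275,394): 19+275 ≤ 394 → not valid
(98,417,521): 98+417 ≤ 521 → not valid
(48,88,166): 48+88 ≤ 166 → not valid
(100,258,371): 100+258 ≤ 371 → not valid
(72,76,391): 72+76 ≤ 391 → not valid
(50,361,391): 50+361 > 391 → valid
1 of the 7 triples forms a triangle.

1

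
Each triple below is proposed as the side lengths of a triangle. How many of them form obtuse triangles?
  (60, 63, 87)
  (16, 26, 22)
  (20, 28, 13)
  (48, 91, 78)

(60,63,87): 60²+63² = 7569 = 87² → right
(16,26,22): 16²+22² = 740 > 676 = 26² → acute
(20,28,13): 13²+20² = 569 < 784 = 28² → obtuse
(48,91,78): 48²+78² = 8388 > 8281 = 91² → acute
1 of the 4 is obtuse.

1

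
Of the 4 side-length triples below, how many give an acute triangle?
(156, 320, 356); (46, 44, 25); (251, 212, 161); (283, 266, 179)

(156,320,356): 156²+320² = 126736 = 356² → right
(46,44,25): 25²+44² = 2561 > 2116 = 46² → acute
(251,212,161): 161²+212² = 70865 > 63001 = 251² → acute
(283,266,179): 179²+266² = 102797 > 80089 = 283² → acute
3 of the 4 are acute.

3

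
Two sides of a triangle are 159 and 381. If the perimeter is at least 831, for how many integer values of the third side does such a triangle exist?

249

Triangle inequality: 222 < x < 540. Perimeter ≥ 831 gives x ≥ 831 − 159 − 381 = 291.
So 291 ≤ x < 540; integers 291 through 539: 249 values.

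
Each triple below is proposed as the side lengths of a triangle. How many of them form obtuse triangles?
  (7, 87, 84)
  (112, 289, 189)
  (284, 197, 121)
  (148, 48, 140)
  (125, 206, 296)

4

(7,87,84): 7²+84² = 7105 < 7569 = 87² → obtuse
(112,289,189): 112²+189² = 48265 < 83521 = 289² → obtuse
(284,197,121): 121²+197² = 53450 < 80656 = 284² → obtuse
(148,48,140): 48²+140² = 21904 = 148² → right
(125,206,296): 125²+206² = 58061 < 87616 = 296² → obtuse
4 of the 5 are obtuse.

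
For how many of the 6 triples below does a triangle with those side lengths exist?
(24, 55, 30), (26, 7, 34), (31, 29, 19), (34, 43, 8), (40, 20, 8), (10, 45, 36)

(24,30,55): 24+30 ≤ 55 → not valid
(7,26,34): 7+26 ≤ 34 → not valid
(19,29,31): 19+29 > 31 → valid
(8,34,43): 8+34 ≤ 43 → not valid
(8,20,40): 8+20 ≤ 40 → not valid
(10,36,45): 10+36 > 45 → valid
2 of the 6 triples form a triangle.

2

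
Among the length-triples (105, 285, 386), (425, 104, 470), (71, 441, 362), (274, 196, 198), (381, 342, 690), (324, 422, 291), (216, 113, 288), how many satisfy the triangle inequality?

6

(105,285,386): 105+285 > 386 → valid
(104,425,470): 104+425 > 470 → valid
(71,362,441): 71+362 ≤ 441 → not valid
(196,198,274): 196+198 > 274 → valid
(342,381,690): 342+381 > 690 → valid
(291,324,422): 291+324 > 422 → valid
(113,216,288): 113+216 > 288 → valid
6 of the 7 triples form a triangle.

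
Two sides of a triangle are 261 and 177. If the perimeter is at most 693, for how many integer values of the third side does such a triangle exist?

Triangle inequality: 84 < x < 438. Perimeter ≤ 693 gives x ≤ 693 − 261 − 177 = 255.
So 84 < x ≤ 255; integers 85 through 255: 171 values.

171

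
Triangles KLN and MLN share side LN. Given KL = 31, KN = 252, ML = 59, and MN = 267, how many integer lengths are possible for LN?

From triangle KLN: 221 < LN < 283.
From triangle MLN: 208 < LN < 326.
Intersection: 221 < LN < 283, so integers 222 through 282: 61 values.

61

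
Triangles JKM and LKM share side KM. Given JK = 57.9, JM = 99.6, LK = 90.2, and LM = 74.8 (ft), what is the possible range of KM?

From triangle JKM: |57.9 − 99.6| < KM < 57.9 + 99.6, i.e. 41.7 < KM < 157.5.
From triangle LKM: 15.4 < KM < 165.0.
Both must hold, so KM lies in the intersection.

41.7 < KM < 157.5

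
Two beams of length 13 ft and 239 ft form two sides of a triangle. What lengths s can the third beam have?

By the triangle inequality, s must be less than 13 + 239 = 252 and greater than |13 − 239| = 226.

226 < s < 252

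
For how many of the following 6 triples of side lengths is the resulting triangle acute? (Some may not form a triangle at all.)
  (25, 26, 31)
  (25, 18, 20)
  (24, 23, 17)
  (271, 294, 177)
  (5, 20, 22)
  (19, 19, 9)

(25,26,31): 25²+26² = 1301 > 961 = 31² → acute
(25,18,20): 18²+20² = 724 > 625 = 25² → acute
(24,23,17): 17²+23² = 818 > 576 = 24² → acute
(271,294,177): 177²+271² = 104770 > 86436 = 294² → acute
(5,20,22): 5²+20² = 425 < 484 = 22² → obtuse
(19,19,9): 9²+19² = 442 > 361 = 19² → acute
5 of the 6 are acute.

5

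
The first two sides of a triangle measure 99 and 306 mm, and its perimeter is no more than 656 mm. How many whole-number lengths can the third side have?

Triangle inequality: 207 < x < 405. Perimeter ≤ 656 gives x ≤ 656 − 99 − 306 = 251.
So 207 < x ≤ 251; integers 208 through 251: 44 values.

44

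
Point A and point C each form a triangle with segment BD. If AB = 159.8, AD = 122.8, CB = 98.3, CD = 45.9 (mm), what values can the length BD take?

From triangle ABD: |159.8 − 122.8| < BD < 159.8 + 122.8, i.e. 37.0 < BD < 282.6.
From triangle CBD: 52.4 < BD < 144.2.
Both must hold, so BD lies in the intersection.

52.4 < BD < 144.2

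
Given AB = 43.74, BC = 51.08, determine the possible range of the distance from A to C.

By the triangle inequality, |43.74 − 51.08| ≤ AC ≤ 43.74 + 51.08.

7.34 ≤ AC ≤ 94.82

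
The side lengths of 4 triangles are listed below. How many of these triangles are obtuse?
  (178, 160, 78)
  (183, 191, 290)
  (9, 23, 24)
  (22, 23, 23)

1

(178,160,78): 78²+160² = 31684 = 178² → right
(183,191,290): 183²+191² = 69970 < 84100 = 290² → obtuse
(9,23,24): 9²+23² = 610 > 576 = 24² → acute
(22,23,23): 22²+23² = 1013 > 529 = 23² → acute
1 of the 4 is obtuse.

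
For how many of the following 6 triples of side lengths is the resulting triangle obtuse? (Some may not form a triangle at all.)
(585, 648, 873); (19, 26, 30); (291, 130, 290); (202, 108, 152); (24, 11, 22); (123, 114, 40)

2

(585,648,873): 585²+648² = 762129 = 873² → right
(19,26,30): 19²+26² = 1037 > 900 = 30² → acute
(291,130,290): 130²+290² = 101000 > 84681 = 291² → acute
(202,108,152): 108²+152² = 34768 < 40804 = 202² → obtuse
(24,11,22): 11²+22² = 605 > 576 = 24² → acute
(123,114,40): 40²+114² = 14596 < 15129 = 123² → obtuse
2 of the 6 are obtuse.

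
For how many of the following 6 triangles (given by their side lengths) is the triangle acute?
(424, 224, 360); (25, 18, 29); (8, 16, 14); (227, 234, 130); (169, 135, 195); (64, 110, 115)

5

(424,224,360): 224²+360² = 179776 = 424² → right
(25,18,29): 18²+25² = 949 > 841 = 29² → acute
(8,16,14): 8²+14² = 260 > 256 = 16² → acute
(227,234,130): 130²+227² = 68429 > 54756 = 234² → acute
(169,135,195): 135²+169² = 46786 > 38025 = 195² → acute
(64,110,115): 64²+110² = 16196 > 13225 = 115² → acute
5 of the 6 are acute.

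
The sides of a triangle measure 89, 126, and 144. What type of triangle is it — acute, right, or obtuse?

acute

Compare the square of the longest side to the sum of squares of the other two: 89² + 126² = 23797 > 20736 = 144².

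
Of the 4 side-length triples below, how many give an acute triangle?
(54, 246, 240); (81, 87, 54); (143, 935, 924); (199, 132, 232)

(54,246,240): 54²+240² = 60516 = 246² → right
(81,87,54): 54²+81² = 9477 > 7569 = 87² → acute
(143,935,924): 143²+924² = 874225 = 935² → right
(199,132,232): 132²+199² = 57025 > 53824 = 232² → acute
2 of the 4 are acute.

2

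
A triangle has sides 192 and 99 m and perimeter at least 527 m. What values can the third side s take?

236 ≤ s < 291

Triangle inequality alone gives 93 < s < 291.
The perimeter condition gives s ≥ 527 − 192 − 99 = 236.
Intersecting the two: 236 ≤ s < 291.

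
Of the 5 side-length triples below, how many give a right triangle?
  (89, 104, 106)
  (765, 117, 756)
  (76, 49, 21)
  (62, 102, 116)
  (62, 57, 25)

(89,104,106): 89²+104² = 18737 > 11236 = 106² → acute
(765,117,756): 117²+756² = 585225 = 765² → right
(76,49,21): 21+49 ≤ 76, not a triangle
(62,102,116): 62²+102² = 14248 > 13456 = 116² → acute
(62,57,25): 25²+57² = 3874 > 3844 = 62² → acute
1 of the 5 is right.

1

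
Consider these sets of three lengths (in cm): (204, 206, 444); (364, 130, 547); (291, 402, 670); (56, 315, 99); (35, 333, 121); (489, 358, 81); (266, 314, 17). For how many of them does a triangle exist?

(204,206,444): 204+206 ≤ 444 → not valid
(130,364,547): 130+364 ≤ 547 → not valid
(291,402,670): 291+402 > 670 → valid
(56,99,315): 56+99 ≤ 315 → not valid
(35,121,333): 35+121 ≤ 333 → not valid
(81,358,489): 81+358 ≤ 489 → not valid
(17,266,314): 17+266 ≤ 314 → not valid
1 of the 7 triples forms a triangle.

1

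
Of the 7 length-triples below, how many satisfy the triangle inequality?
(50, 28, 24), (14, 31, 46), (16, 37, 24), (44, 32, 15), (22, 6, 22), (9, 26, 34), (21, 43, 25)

(24,28,50): 24+28 > 50 → valid
(14,31,46): 14+31 ≤ 46 → not valid
(16,24,37): 16+24 > 37 → valid
(15,32,44): 15+32 > 44 → valid
(6,22,22): 6+22 > 22 → valid
(9,26,34): 9+26 > 34 → valid
(21,25,43): 21+25 > 43 → valid
6 of the 7 triples form a triangle.

6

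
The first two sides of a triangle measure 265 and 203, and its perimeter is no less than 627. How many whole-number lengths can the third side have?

Triangle inequality: 62 < x < 468. Perimeter ≥ 627 gives x ≥ 627 − 265 − 203 = 159.
So 159 ≤ x < 468; integers 159 through 467: 309 values.

309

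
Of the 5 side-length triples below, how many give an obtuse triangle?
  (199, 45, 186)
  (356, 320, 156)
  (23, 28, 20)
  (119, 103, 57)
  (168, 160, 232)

(199,45,186): 45²+186² = 36621 < 39601 = 199² → obtuse
(356,320,156): 156²+320² = 126736 = 356² → right
(23,28,20): 20²+23² = 929 > 784 = 28² → acute
(119,103,57): 57²+103² = 13858 < 14161 = 119² → obtuse
(168,160,232): 160²+168² = 53824 = 232² → right
2 of the 5 are obtuse.

2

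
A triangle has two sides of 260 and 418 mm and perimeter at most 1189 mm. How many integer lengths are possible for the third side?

Triangle inequality: 158 < x < 678. Perimeter ≤ 1189 gives x ≤ 1189 − 260 − 418 = 511.
So 158 < x ≤ 511; integers 159 through 511: 353 values.

353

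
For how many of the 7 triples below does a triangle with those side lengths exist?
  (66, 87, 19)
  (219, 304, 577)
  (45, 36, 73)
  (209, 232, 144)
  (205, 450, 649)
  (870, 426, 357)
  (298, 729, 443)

4

(19,66,87): 19+66 ≤ 87 → not valid
(219,304,577): 219+304 ≤ 577 → not valid
(36,45,73): 36+45 > 73 → valid
(144,209,232): 144+209 > 232 → valid
(205,450,649): 205+450 > 649 → valid
(357,426,870): 357+426 ≤ 870 → not valid
(298,443,729): 298+443 > 729 → valid
4 of the 7 triples form a triangle.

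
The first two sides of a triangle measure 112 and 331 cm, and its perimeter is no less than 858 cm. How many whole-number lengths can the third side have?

28

Triangle inequality: 219 < x < 443. Perimeter ≥ 858 gives x ≥ 858 − 112 − 331 = 415.
So 415 ≤ x < 443; integers 415 through 442: 28 values.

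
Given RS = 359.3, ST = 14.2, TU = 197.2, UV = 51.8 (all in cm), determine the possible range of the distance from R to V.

The maximum is all hops collinear in one direction: 359.3 + 14.2 + 197.2 + 51.8 = 622.5.
The longest hop is 359.3; the others sum to 263.2. Folding the others back against it leaves at least 359.3 − 263.2 = 96.1.

96.1 ≤ RV ≤ 622.5 cm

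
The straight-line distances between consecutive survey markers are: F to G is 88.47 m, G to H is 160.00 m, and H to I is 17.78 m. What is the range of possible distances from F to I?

53.75 ≤ FI ≤ 266.25 m

The maximum is all hops collinear in one direction: 88.47 + 160.00 + 17.78 = 266.25.
The longest hop is 160.00; the others sum to 106.25. Folding the others back against it leaves at least 160.00 − 106.25 = 53.75.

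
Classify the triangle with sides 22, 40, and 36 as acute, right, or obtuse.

acute

Compare the square of the longest side to the sum of squares of the other two: 22² + 36² = 1780 > 1600 = 40².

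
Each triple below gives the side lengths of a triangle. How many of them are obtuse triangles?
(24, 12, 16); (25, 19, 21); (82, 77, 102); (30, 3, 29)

(24,12,16): 12²+16² = 400 < 576 = 24² → obtuse
(25,19,21): 19²+21² = 802 > 625 = 25² → acute
(82,77,102): 77²+82² = 12653 > 10404 = 102² → acute
(30,3,29): 3²+29² = 850 < 900 = 30² → obtuse
2 of the 4 are obtuse.

2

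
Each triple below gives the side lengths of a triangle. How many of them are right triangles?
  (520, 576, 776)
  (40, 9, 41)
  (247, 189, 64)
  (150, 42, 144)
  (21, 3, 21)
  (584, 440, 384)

4

(520,576,776): 520²+576² = 602176 = 776² → right
(40,9,41): 9²+40² = 1681 = 41² → right
(247,189,64): 64²+189² = 39817 < 61009 = 247² → obtuse
(150,42,144): 42²+144² = 22500 = 150² → right
(21,3,21): 3²+21² = 450 > 441 = 21² → acute
(584,440,384): 384²+440² = 341056 = 584² → right
4 of the 6 are right.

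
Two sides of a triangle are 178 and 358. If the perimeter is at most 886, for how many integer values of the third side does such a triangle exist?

Triangle inequality: 180 < x < 536. Perimeter ≤ 886 gives x ≤ 886 − 178 − 358 = 350.
So 180 < x ≤ 350; integers 181 through 350: 170 values.

170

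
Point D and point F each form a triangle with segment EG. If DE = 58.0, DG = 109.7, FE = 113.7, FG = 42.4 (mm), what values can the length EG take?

71.3 < EG < 156.1

From triangle DEG: |58.0 − 109.7| < EG < 58.0 + 109.7, i.e. 51.7 < EG < 167.7.
From triangle FEG: 71.3 < EG < 156.1.
Both must hold, so EG lies in the intersection.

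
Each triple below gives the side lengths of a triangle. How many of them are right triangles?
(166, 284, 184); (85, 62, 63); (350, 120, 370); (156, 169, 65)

2

(166,284,184): 166²+184² = 61412 < 80656 = 284² → obtuse
(85,62,63): 62²+63² = 7813 > 7225 = 85² → acute
(350,120,370): 120²+350² = 136900 = 370² → right
(156,169,65): 65²+156² = 28561 = 169² → right
2 of the 4 are right.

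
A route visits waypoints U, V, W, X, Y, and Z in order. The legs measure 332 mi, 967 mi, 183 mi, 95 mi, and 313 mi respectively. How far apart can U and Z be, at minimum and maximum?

The maximum is all hops collinear in one direction: 332 + 967 + 183 + 95 + 313 = 1890.
The longest hop is 967; the others sum to 923. Folding the others back against it leaves at least 967 − 923 = 44.

44 ≤ UZ ≤ 1890 mi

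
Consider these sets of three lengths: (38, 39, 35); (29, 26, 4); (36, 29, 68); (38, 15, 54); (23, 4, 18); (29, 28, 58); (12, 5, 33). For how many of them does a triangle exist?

(35,38,39): 35+38 > 39 → valid
(4,26,29): 4+26 > 29 → valid
(29,36,68): 29+36 ≤ 68 → not valid
(15,38,54): 15+38 ≤ 54 → not valid
(4,18,23): 4+18 ≤ 23 → not valid
(28,29,58): 28+29 ≤ 58 → not valid
(5,12,33): 5+12 ≤ 33 → not valid
2 of the 7 triples form a triangle.

2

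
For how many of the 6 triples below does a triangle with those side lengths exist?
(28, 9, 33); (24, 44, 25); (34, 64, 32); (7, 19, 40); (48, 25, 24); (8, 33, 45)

(9,28,33): 9+28 > 33 → valid
(24,25,44): 24+25 > 44 → valid
(32,34,64): 32+34 > 64 → valid
(7,19,40): 7+19 ≤ 40 → not valid
(24,25,48): 24+25 > 48 → valid
(8,33,45): 8+33 ≤ 45 → not valid
4 of the 6 triples form a triangle.

4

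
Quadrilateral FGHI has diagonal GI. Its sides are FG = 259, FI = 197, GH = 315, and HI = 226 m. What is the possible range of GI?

From triangle FGI: |259 − 197| < GI < 259 + 197, i.e. 62 < GI < 456.
From triangle HGI: 89 < GI < 541.
Both must hold, so GI lies in the intersection.

89 < GI < 456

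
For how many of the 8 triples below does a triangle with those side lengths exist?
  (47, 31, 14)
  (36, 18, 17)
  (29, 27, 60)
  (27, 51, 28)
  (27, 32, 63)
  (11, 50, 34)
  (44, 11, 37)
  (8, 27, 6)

(14,31,47): 14+31 ≤ 47 → not valid
(17,18,36): 17+18 ≤ 36 → not valid
(27,29,60): 27+29 ≤ 60 → not valid
(27,28,51): 27+28 > 51 → valid
(27,32,63): 27+32 ≤ 63 → not valid
(11,34,50): 11+34 ≤ 50 → not valid
(11,37,44): 11+37 > 44 → valid
(6,8,27): 6+8 ≤ 27 → not valid
2 of the 8 triples form a triangle.

2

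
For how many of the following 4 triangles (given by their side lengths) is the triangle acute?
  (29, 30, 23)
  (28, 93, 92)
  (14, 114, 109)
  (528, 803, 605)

2

(29,30,23): 23²+29² = 1370 > 900 = 30² → acute
(28,93,92): 28²+92² = 9248 > 8649 = 93² → acute
(14,114,109): 14²+109² = 12077 < 12996 = 114² → obtuse
(528,803,605): 528²+605² = 644809 = 803² → right
2 of the 4 are acute.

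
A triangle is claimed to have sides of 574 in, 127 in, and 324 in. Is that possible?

The longest side is 574, but the other two sum to only 451.
451 < 574, so the triangle inequality fails.

No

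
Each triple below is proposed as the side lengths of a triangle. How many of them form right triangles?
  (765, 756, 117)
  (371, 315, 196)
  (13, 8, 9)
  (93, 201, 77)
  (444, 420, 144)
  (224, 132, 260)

4

(765,756,117): 117²+756² = 585225 = 765² → right
(371,315,196): 196²+315² = 137641 = 371² → right
(13,8,9): 8²+9² = 145 < 169 = 13² → obtuse
(93,201,77): 77+93 ≤ 201, not a triangle
(444,420,144): 144²+420² = 197136 = 444² → right
(224,132,260): 132²+224² = 67600 = 260² → right
4 of the 6 are right.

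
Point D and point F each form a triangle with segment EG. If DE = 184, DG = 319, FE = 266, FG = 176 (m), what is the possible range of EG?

135 < EG < 442

From triangle DEG: |184 − 319| < EG < 184 + 319, i.e. 135 < EG < 503.
From triangle FEG: 90 < EG < 442.
Both must hold, so EG lies in the intersection.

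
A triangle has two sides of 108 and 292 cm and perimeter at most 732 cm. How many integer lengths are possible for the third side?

Triangle inequality: 184 < x < 400. Perimeter ≤ 732 gives x ≤ 732 − 108 − 292 = 332.
So 184 < x ≤ 332; integers 185 through 332: 148 values.

148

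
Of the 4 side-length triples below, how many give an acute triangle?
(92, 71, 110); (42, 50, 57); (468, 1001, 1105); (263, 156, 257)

3

(92,71,110): 71²+92² = 13505 > 12100 = 110² → acute
(42,50,57): 42²+50² = 4264 > 3249 = 57² → acute
(468,1001,1105): 468²+1001² = 1221025 = 1105² → right
(263,156,257): 156²+257² = 90385 > 69169 = 263² → acute
3 of the 4 are acute.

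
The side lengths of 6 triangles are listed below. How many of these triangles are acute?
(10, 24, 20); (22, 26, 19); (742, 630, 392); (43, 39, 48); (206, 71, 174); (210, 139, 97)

2

(10,24,20): 10²+20² = 500 < 576 = 24² → obtuse
(22,26,19): 19²+22² = 845 > 676 = 26² → acute
(742,630,392): 392²+630² = 550564 = 742² → right
(43,39,48): 39²+43² = 3370 > 2304 = 48² → acute
(206,71,174): 71²+174² = 35317 < 42436 = 206² → obtuse
(210,139,97): 97²+139² = 28730 < 44100 = 210² → obtuse
2 of the 6 are acute.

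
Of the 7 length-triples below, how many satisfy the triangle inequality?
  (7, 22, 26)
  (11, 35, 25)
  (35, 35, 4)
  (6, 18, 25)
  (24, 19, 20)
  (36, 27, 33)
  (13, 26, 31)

(7,22,26): 7+22 > 26 → valid
(11,25,35): 11+25 > 35 → valid
(4,35,35): 4+35 > 35 → valid
(6,18,25): 6+18 ≤ 25 → not valid
(19,20,24): 19+20 > 24 → valid
(27,33,36): 27+33 > 36 → valid
(13,26,31): 13+26 > 31 → valid
6 of the 7 triples form a triangle.

6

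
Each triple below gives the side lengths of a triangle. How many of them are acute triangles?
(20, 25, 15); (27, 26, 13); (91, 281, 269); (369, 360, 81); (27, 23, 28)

3

(20,25,15): 15²+20² = 625 = 25² → right
(27,26,13): 13²+26² = 845 > 729 = 27² → acute
(91,281,269): 91²+269² = 80642 > 78961 = 281² → acute
(369,360,81): 81²+360² = 136161 = 369² → right
(27,23,28): 23²+27² = 1258 > 784 = 28² → acute
3 of the 5 are acute.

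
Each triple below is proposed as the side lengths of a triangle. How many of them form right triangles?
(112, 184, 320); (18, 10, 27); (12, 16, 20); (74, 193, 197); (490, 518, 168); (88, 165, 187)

3

(112,184,320): 112+184 ≤ 320, not a triangle
(18,10,27): 10²+18² = 424 < 729 = 27² → obtuse
(12,16,20): 12²+16² = 400 = 20² → right
(74,193,197): 74²+193² = 42725 > 38809 = 197² → acute
(490,518,168): 168²+490² = 268324 = 518² → right
(88,165,187): 88²+165² = 34969 = 187² → right
3 of the 6 are right.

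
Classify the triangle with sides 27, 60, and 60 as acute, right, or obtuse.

Compare the square of the longest side to the sum of squares of the other two: 27² + 60² = 4329 > 3600 = 60².

acute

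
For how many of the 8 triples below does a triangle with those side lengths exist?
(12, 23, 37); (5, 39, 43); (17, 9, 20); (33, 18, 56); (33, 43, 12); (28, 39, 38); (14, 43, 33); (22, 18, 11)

(12,23,37): 12+23 ≤ 37 → not valid
(5,39,43): 5+39 > 43 → valid
(9,17,20): 9+17 > 20 → valid
(18,33,56): 18+33 ≤ 56 → not valid
(12,33,43): 12+33 > 43 → valid
(28,38,39): 28+38 > 39 → valid
(14,33,43): 14+33 > 43 → valid
(11,18,22): 11+18 > 22 → valid
6 of the 8 triples form a triangle.

6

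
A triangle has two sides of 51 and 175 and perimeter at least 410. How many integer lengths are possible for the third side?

42

Triangle inequality: 124 < x < 226. Perimeter ≥ 410 gives x ≥ 410 − 51 − 175 = 184.
So 184 ≤ x < 226; integers 184 through 225: 42 values.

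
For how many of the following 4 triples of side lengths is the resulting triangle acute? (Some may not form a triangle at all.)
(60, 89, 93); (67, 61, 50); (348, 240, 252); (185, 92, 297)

(60,89,93): 60²+89² = 11521 > 8649 = 93² → acute
(67,61,50): 50²+61² = 6221 > 4489 = 67² → acute
(348,240,252): 240²+252² = 121104 = 348² → right
(185,92,297): 92+185 ≤ 297, not a triangle
2 of the 4 are acute.

2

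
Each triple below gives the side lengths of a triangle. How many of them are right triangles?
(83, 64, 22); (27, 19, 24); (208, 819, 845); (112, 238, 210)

2

(83,64,22): 22²+64² = 4580 < 6889 = 83² → obtuse
(27,19,24): 19²+24² = 937 > 729 = 27² → acute
(208,819,845): 208²+819² = 714025 = 845² → right
(112,238,210): 112²+210² = 56644 = 238² → right
2 of the 4 are right.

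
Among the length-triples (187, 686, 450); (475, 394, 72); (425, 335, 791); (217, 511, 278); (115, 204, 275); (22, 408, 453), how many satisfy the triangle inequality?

(187,450,686): 187+450 ≤ 686 → not valid
(72,394,475): 72+394 ≤ 475 → not valid
(335,425,791): 335+425 ≤ 791 → not valid
(217,278,511): 217+278 ≤ 511 → not valid
(115,204,275): 115+204 > 275 → valid
(22,408,453): 22+408 ≤ 453 → not valid
1 of the 6 triples forms a triangle.

1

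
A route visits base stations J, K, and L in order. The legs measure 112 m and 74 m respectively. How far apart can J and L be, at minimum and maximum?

38 ≤ JL ≤ 186 m

By the triangle inequality, |112 − 74| ≤ JL ≤ 112 + 74.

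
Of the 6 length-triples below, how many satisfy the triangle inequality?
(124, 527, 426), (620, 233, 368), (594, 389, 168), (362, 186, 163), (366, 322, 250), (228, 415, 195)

(124,426,527): 124+426 > 527 → valid
(233,368,620): 233+368 ≤ 620 → not valid
(168,389,594): 168+389 ≤ 594 → not valid
(163,186,362): 163+186 ≤ 362 → not valid
(250,322,366): 250+322 > 366 → valid
(195,228,415): 195+228 > 415 → valid
3 of the 6 triples form a triangle.

3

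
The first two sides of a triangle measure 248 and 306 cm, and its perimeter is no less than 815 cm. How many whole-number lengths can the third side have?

Triangle inequality: 58 < x < 554. Perimeter ≥ 815 gives x ≥ 815 − 248 − 306 = 261.
So 261 ≤ x < 554; integers 261 through 553: 293 values.

293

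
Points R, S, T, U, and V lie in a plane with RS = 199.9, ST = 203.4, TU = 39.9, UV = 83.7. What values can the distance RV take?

0 ≤ RV ≤ 526.9

The maximum is all hops collinear in one direction: 199.9 + 203.4 + 39.9 + 83.7 = 526.9.
The longest hop is 203.4; the others sum to 323.5. Since 203.4 ≤ 323.5, the path can fold back on itself completely, so the minimum distance is 0.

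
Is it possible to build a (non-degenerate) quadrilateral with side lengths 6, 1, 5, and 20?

For a quadrilateral, each side must be shorter than the sum of the others.
Here the longest side is 20, but the remaining 3 sides sum to only 12.

No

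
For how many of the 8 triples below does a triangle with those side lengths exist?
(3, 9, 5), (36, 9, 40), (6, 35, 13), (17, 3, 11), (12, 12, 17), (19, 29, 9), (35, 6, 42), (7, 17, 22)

(3,5,9): 3+5 ≤ 9 → not valid
(9,36,40): 9+36 > 40 → valid
(6,13,35): 6+13 ≤ 35 → not valid
(3,11,17): 3+11 ≤ 17 → not valid
(12,12,17): 12+12 > 17 → valid
(9,19,29): 9+19 ≤ 29 → not valid
(6,35,42): 6+35 ≤ 42 → not valid
(7,17,22): 7+17 > 22 → valid
3 of the 8 triples form a triangle.

3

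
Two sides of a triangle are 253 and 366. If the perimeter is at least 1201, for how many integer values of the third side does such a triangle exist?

Triangle inequality: 113 < x < 619. Perimeter ≥ 1201 gives x ≥ 1201 − 253 − 366 = 582.
So 582 ≤ x < 619; integers 582 through 618: 37 values.

37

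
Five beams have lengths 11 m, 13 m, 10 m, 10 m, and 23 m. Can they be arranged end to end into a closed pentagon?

A pentagon exists iff every side is shorter than the sum of the others — equivalently, the longest side is less than the sum of the rest.
Longest side 23 < 44 (sum of the remaining 4), so yes.

Yes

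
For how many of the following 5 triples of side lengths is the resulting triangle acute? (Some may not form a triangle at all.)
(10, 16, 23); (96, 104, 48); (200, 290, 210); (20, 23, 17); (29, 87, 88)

3

(10,16,23): 10²+16² = 356 < 529 = 23² → obtuse
(96,104,48): 48²+96² = 11520 > 10816 = 104² → acute
(200,290,210): 200²+210² = 84100 = 290² → right
(20,23,17): 17²+20² = 689 > 529 = 23² → acute
(29,87,88): 29²+87² = 8410 > 7744 = 88² → acute
3 of the 5 are acute.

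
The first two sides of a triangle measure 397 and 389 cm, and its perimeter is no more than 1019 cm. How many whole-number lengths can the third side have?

225

Triangle inequality: 8 < x < 786. Perimeter ≤ 1019 gives x ≤ 1019 − 397 − 389 = 233.
So 8 < x ≤ 233; integers 9 through 233: 225 values.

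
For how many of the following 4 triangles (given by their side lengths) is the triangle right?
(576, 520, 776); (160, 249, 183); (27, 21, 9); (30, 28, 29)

(576,520,776): 520²+576² = 602176 = 776² → right
(160,249,183): 160²+183² = 59089 < 62001 = 249² → obtuse
(27,21,9): 9²+21² = 522 < 729 = 27² → obtuse
(30,28,29): 28²+29² = 1625 > 900 = 30² → acute
1 of the 4 is right.

1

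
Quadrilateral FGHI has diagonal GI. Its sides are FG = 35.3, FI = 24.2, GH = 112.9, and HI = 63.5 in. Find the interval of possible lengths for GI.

From triangle FGI: |35.3 − 24.2| < GI < 35.3 + 24.2, i.e. 11.1 < GI < 59.5.
From triangle HGI: 49.4 < GI < 176.4.
Both must hold, so GI lies in the intersection.

49.4 < GI < 59.5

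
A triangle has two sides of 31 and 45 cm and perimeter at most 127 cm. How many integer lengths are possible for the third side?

Triangle inequality: 14 < x < 76. Perimeter ≤ 127 gives x ≤ 127 − 31 − 45 = 51.
So 14 < x ≤ 51; integers 15 through 51: 37 values.

37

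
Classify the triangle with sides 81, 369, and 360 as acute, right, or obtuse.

right

Compare the square of the longest side to the sum of squares of the other two: 81² + 360² = 136161 = 369².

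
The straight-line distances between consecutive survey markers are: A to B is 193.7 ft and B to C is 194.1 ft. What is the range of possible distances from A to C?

0.4 ≤ AC ≤ 387.8 ft

By the triangle inequality, |193.7 − 194.1| ≤ AC ≤ 193.7 + 194.1.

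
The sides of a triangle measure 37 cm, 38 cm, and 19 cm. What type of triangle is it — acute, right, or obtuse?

Compare the square of the longest side to the sum of squares of the other two: 19² + 37² = 1730 > 1444 = 38².

acute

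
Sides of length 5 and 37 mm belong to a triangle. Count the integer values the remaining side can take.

The third side lies in the open interval (32, 42).
Integers from 33 to 41 inclusive: 41 − 33 + 1 = 9.

9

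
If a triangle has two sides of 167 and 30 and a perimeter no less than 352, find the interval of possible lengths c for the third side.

Triangle inequality alone gives 137 < c < 197.
The perimeter condition gives c ≥ 352 − 167 − 30 = 155.
Intersecting the two: 155 ≤ c < 197.

155 ≤ c < 197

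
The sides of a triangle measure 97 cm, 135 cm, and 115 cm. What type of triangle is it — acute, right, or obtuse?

Compare the square of the longest side to the sum of squares of the other two: 97² + 115² = 22634 > 18225 = 135².

acute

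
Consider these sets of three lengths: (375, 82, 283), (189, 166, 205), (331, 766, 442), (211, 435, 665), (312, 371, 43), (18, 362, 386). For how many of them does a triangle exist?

(82,283,375): 82+283 ≤ 375 → not valid
(166,189,205): 166+189 > 205 → valid
(331,442,766): 331+442 > 766 → valid
(211,435,665): 211+435 ≤ 665 → not valid
(43,312,371): 43+312 ≤ 371 → not valid
(18,362,386): 18+362 ≤ 386 → not valid
2 of the 6 triples form a triangle.

2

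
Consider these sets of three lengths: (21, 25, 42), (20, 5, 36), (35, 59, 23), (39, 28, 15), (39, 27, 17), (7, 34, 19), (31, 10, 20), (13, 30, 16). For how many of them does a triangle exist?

(21,25,42): 21+25 > 42 → valid
(5,20,36): 5+20 ≤ 36 → not valid
(23,35,59): 23+35 ≤ 59 → not valid
(15,28,39): 15+28 > 39 → valid
(17,27,39): 17+27 > 39 → valid
(7,19,34): 7+19 ≤ 34 → not valid
(10,20,31): 10+20 ≤ 31 → not valid
(13,16,30): 13+16 ≤ 30 → not valid
3 of the 8 triples form a triangle.

3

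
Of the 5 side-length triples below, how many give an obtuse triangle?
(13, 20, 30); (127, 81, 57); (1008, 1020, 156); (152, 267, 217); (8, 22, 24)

(13,20,30): 13²+20² = 569 < 900 = 30² → obtuse
(127,81,57): 57²+81² = 9810 < 16129 = 127² → obtuse
(1008,1020,156): 156²+1008² = 1040400 = 1020² → right
(152,267,217): 152²+217² = 70193 < 71289 = 267² → obtuse
(8,22,24): 8²+22² = 548 < 576 = 24² → obtuse
4 of the 5 are obtuse.

4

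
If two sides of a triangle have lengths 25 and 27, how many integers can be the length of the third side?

The third side lies in the open interval (2, 52).
Integers from 3 to 51 inclusive: 51 − 3 + 1 = 49.

49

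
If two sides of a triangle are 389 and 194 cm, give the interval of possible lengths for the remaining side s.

195 < s < 583

By the triangle inequality, s must be less than 389 + 194 = 583 and greater than |389 − 194| = 195.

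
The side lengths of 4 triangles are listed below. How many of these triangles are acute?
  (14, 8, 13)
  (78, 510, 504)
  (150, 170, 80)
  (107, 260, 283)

(14,8,13): 8²+13² = 233 > 196 = 14² → acute
(78,510,504): 78²+504² = 260100 = 510² → right
(150,170,80): 80²+150² = 28900 = 170² → right
(107,260,283): 107²+260² = 79049 < 80089 = 283² → obtuse
1 of the 4 is acute.

1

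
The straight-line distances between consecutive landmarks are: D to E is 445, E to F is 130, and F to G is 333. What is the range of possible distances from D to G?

The maximum is all hops collinear in one direction: 445 + 130 + 333 = 908.
The longest hop is 445; the others sum to 463. Since 445 ≤ 463, the path can fold back on itself completely, so the minimum distance is 0.

0 ≤ DG ≤ 908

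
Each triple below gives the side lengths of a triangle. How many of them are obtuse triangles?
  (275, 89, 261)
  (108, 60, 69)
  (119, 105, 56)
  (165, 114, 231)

2

(275,89,261): 89²+261² = 76042 > 75625 = 275² → acute
(108,60,69): 60²+69² = 8361 < 11664 = 108² → obtuse
(119,105,56): 56²+105² = 14161 = 119² → right
(165,114,231): 114²+165² = 40221 < 53361 = 231² → obtuse
2 of the 4 are obtuse.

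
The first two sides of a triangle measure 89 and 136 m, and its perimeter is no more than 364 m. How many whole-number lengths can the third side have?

Triangle inequality: 47 < x < 225. Perimeter ≤ 364 gives x ≤ 364 − 89 − 136 = 139.
So 47 < x ≤ 139; integers 48 through 139: 92 values.

92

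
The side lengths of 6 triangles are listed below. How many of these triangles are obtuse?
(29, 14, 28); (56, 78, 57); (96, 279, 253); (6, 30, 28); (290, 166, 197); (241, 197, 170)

(29,14,28): 14²+28² = 980 > 841 = 29² → acute
(56,78,57): 56²+57² = 6385 > 6084 = 78² → acute
(96,279,253): 96²+253² = 73225 < 77841 = 279² → obtuse
(6,30,28): 6²+28² = 820 < 900 = 30² → obtuse
(290,166,197): 166²+197² = 66365 < 84100 = 290² → obtuse
(241,197,170): 170²+197² = 67709 > 58081 = 241² → acute
3 of the 6 are obtuse.

3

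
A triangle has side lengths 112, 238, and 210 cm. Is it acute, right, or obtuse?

Compare the square of the longest side to the sum of squares of the other two: 112² + 210² = 56644 = 238².

right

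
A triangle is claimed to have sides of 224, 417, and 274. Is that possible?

The longest side is 417, and the other two sum to 498.
Since 498 > 417, the triangle inequality holds.

Yes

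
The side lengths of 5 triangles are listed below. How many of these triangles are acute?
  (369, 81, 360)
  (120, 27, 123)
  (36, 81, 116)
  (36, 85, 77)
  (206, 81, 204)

1

(369,81,360): 81²+360² = 136161 = 369² → right
(120,27,123): 27²+120² = 15129 = 123² → right
(36,81,116): 36²+81² = 7857 < 13456 = 116² → obtuse
(36,85,77): 36²+77² = 7225 = 85² → right
(206,81,204): 81²+204² = 48177 > 42436 = 206² → acute
1 of the 5 is acute.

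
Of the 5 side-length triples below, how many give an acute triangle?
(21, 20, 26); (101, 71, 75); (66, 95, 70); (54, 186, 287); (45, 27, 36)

3

(21,20,26): 20²+21² = 841 > 676 = 26² → acute
(101,71,75): 71²+75² = 10666 > 10201 = 101² → acute
(66,95,70): 66²+70² = 9256 > 9025 = 95² → acute
(54,186,287): 54+186 ≤ 287, not a triangle
(45,27,36): 27²+36² = 2025 = 45² → right
3 of the 5 are acute.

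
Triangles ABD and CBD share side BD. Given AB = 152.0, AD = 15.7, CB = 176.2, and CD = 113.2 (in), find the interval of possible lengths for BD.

136.3 < BD < 167.7

From triangle ABD: |152.0 − 15.7| < BD < 152.0 + 15.7, i.e. 136.3 < BD < 167.7.
From triangle CBD: 63.0 < BD < 289.4.
Both must hold, so BD lies in the intersection.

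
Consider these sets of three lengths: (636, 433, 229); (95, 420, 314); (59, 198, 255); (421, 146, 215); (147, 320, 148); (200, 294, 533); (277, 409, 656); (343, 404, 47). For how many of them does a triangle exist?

(229,433,636): 229+433 > 636 → valid
(95,314,420): 95+314 ≤ 420 → not valid
(59,198,255): 59+198 > 255 → valid
(146,215,421): 146+215 ≤ 421 → not valid
(147,148,320): 147+148 ≤ 320 → not valid
(200,294,533): 200+294 ≤ 533 → not valid
(277,409,656): 277+409 > 656 → valid
(47,343,404): 47+343 ≤ 404 → not valid
3 of the 8 triples form a triangle.

3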